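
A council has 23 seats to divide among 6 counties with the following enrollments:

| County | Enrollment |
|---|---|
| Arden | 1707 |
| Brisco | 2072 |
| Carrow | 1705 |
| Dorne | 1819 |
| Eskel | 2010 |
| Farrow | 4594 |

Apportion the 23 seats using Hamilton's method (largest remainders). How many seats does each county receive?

Arden 3, Brisco 3, Carrow 3, Dorne 3, Eskel 3, Farrow 8

Standard divisor: 13907 ÷ 23 ≈ 604.652.
Standard quotas: Arden 2.823, Brisco 3.427, Carrow 2.820, Dorne 3.008, Eskel 3.324, Farrow 7.598.
Lower quotas: Arden 2, Brisco 3, Carrow 2, Dorne 3, Eskel 3, Farrow 7 (sum 20, leaving 3 seats).
Remainders in descending order: Arden 0.823, Carrow 0.820, Farrow 0.598, Brisco 0.427, Eskel 0.324, Dorne 0.008.
Largest remainders: Arden, Carrow, Farrow receive the extra seats.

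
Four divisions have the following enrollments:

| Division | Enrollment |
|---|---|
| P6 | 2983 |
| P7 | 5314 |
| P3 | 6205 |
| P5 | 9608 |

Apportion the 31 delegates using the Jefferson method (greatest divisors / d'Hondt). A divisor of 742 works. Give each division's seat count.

With modified divisor 742: modified quotas P6 4.020, P7 7.162, P3 8.363, P5 12.949.
Rounding down: P6 4, P7 7, P3 8, P5 12 (total 31).

P6 4; P7 7; P3 8; P5 12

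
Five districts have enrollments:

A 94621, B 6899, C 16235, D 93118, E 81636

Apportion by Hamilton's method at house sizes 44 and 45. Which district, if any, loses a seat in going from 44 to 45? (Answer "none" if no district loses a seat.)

C

At 44 seats: A 14, B 1, C 3, D 14, E 12.
At 45 seats: A 15, B 1, C 2, D 14, E 13.
C drops from 3 to 2.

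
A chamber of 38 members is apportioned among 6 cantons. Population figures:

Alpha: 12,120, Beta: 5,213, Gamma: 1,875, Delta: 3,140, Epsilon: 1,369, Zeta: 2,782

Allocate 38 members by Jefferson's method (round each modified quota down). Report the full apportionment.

Standard divisor 26499/38 ≈ 697.342; standard quotas: Alpha 17.380, Beta 7.476, Gamma 2.689, Delta 4.503, Epsilon 1.963, Zeta 3.989.
Rounding down gives 17, 7, 2, 4, 1, 3 = 34 seats, so the divisor must be adjusted.
With modified divisor 640: modified quotas Alpha 18.938, Beta 8.145, Gamma 2.930, Delta 4.906, Epsilon 2.139, Zeta 4.347.
Rounding down: Alpha 18, Beta 8, Gamma 2, Delta 4, Epsilon 2, Zeta 4 (total 38).

Alpha: 18, Beta: 8, Gamma: 2, Delta: 4, Epsilon: 2, Zeta: 4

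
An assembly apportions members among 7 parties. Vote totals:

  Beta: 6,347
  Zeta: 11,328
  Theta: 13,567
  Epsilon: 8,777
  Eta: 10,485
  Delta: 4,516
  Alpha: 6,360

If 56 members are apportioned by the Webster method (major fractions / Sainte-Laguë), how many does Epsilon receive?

Standard divisor 61380/56 ≈ 1096.071; standard quotas: Beta 5.791, Zeta 10.335, Theta 12.378, Epsilon 8.008, Eta 9.566, Delta 4.120, Alpha 5.803.
Rounding to the nearest integer gives Beta 6, Zeta 10, Theta 12, Epsilon 8, Eta 10, Delta 4, Alpha 6 — total 56, matching the house size, so no adjustment is needed.
Epsilon receives 8.

8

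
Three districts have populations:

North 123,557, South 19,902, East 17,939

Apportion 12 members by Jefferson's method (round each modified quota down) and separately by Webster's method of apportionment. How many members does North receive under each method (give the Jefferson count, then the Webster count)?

Jefferson: North 10, South 1, East 1.
Webster: North 9, South 2, East 1.
North gets 10 under Jefferson and 9 under Webster.

10 and 9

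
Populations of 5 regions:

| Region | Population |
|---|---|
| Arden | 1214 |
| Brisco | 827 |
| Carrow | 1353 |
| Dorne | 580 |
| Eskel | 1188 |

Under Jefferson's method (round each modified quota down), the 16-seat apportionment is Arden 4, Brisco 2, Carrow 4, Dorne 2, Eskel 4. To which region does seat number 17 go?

Priority for the next seat is population ÷ (current seats + 1).
Priorities: Arden 242.800, Brisco 275.667, Carrow 270.600, Dorne 193.333, Eskel 237.600.
Highest priority: Brisco.

Brisco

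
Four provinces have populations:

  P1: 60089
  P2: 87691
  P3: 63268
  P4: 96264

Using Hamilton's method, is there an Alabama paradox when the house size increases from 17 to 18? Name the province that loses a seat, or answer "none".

none

At 17 seats: P1 3, P2 5, P3 4, P4 5.
At 18 seats: P1 3, P2 5, P3 4, P4 6.
No province's allocation decreased.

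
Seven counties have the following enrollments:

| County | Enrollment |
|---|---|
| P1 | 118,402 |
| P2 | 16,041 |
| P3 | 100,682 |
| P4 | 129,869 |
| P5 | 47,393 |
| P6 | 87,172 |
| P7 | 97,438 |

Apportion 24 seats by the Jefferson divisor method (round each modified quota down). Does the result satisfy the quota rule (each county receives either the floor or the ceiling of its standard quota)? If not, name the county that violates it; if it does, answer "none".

none

Standard quotas: P1 4.760, P2 0.645, P3 4.048, P4 5.221, P5 1.905, P6 3.504, P7 3.917.
Jefferson allocation: P1 5, P2 0, P3 4, P4 5, P5 2, P6 4, P7 4.
Every allocation lies between the lower and upper quota.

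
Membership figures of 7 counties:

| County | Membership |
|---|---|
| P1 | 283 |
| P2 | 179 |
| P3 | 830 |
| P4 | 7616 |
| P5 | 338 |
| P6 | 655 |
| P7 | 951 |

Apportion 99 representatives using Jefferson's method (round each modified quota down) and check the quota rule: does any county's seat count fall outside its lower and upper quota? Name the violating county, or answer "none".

P4

Standard quotas: P1 2.582, P2 1.633, P3 7.572, P4 69.479, P5 3.083, P6 5.975, P7 8.676.
Jefferson allocation: P1 2, P2 1, P3 7, P4 72, P5 3, P6 6, P7 8.
P4 has quota 69.479 (lower 69, upper 70) but receives 72 — outside the quota interval.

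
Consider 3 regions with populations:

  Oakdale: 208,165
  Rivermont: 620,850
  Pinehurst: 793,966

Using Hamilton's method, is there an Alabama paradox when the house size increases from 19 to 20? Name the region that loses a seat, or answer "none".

Oakdale

At 19 seats: Oakdale 3, Rivermont 7, Pinehurst 9.
At 20 seats: Oakdale 2, Rivermont 8, Pinehurst 10.
Oakdale drops from 3 to 2.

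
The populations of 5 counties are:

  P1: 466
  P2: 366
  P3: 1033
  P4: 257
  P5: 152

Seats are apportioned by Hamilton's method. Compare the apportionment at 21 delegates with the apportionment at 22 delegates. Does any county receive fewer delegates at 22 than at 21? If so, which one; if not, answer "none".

At 21 seats: P1 4, P2 3, P3 10, P4 2, P5 2.
At 22 seats: P1 5, P2 4, P3 10, P4 2, P5 1.
P5 drops from 2 to 1.

P5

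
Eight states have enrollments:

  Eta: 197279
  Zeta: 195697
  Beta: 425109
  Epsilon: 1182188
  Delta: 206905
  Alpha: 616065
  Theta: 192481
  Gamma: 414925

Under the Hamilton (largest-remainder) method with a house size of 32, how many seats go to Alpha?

5

Standard divisor: 3430649 ÷ 32 ≈ 107207.781.
Standard quotas: Eta 1.8402, Zeta 1.8254, Beta 3.9653, Epsilon 11.0271, Delta 1.9299, Alpha 5.7465, Theta 1.7954, Gamma 3.8703.
Lower quotas: Eta 1, Zeta 1, Beta 3, Epsilon 11, Delta 1, Alpha 5, Theta 1, Gamma 3 (sum 26, leaving 6 seats).
Remainders in descending order: Beta 0.9653, Delta 0.9299, Gamma 0.8703, Eta 0.8402, Zeta 0.8254, Theta 0.7954, Alpha 0.7465, Epsilon 0.0271.
The surplus seats go to Beta, Delta, Gamma, Eta, Zeta, Theta.
Alpha receives 5.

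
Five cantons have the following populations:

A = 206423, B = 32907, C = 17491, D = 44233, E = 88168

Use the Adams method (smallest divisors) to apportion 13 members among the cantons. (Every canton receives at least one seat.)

A: 6, B: 1, C: 1, D: 2, E: 3

Standard divisor 389222/13 ≈ 29940.154; standard quotas: A 6.895, B 1.099, C 0.584, D 1.477, E 2.945.
Rounding up gives 7, 2, 1, 2, 3 = 15 seats, so the divisor must be adjusted.
With modified divisor 37800: modified quotas A 5.461, B 0.871, C 0.463, D 1.170, E 2.332.
Rounding up: A 6, B 1, C 1, D 2, E 3 (total 13).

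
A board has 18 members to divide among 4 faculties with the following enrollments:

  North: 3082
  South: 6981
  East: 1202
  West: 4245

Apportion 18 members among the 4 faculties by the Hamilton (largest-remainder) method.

North=4; South=8; East=1; West=5

The standard divisor is 15510/18 ≈ 861.667.
Standard quotas: North 3.5768, South 8.1017, East 1.3950, West 4.9265.
Lower quotas: North 3, South 8, East 1, West 4 (sum 16, leaving 2 seats).
Remainders in descending order: West 0.9265, North 0.5768, East 0.3950, South 0.1017.
The surplus seats go to West, North.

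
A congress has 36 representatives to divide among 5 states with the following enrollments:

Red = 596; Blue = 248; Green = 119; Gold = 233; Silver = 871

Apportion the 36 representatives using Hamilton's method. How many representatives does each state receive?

Red: 11, Blue: 4, Green: 2, Gold: 4, Silver: 15

Standard divisor: 2067 ÷ 36 ≈ 57.417.
Standard quotas: Red 10.380, Blue 4.319, Green 2.073, Gold 4.058, Silver 15.170.
Lower quotas: Red 10, Blue 4, Green 2, Gold 4, Silver 15 (sum 35, leaving 1 seat).
Remainders in descending order: Red 0.380, Blue 0.319, Silver 0.170, Green 0.073, Gold 0.058.
The surplus seat goes to Red.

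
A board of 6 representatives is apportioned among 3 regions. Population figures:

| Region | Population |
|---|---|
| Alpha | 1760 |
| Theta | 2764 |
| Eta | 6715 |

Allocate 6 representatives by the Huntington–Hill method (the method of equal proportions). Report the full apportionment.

With divisor 1946: modified quotas Alpha 0.904, Theta 1.420, Eta 3.451.
Geometric-mean thresholds: Alpha (min 1), Theta √(1·2)=1.414, Eta √(3·4)=3.464.
Each quota rounded against its threshold gives Alpha 1, Theta 2, Eta 3 (total 6).

Alpha 1; Theta 2; Eta 3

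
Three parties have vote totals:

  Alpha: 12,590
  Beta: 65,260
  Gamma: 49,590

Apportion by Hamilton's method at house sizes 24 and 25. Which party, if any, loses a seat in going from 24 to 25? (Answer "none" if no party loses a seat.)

Alpha

At 24 seats: Alpha 3, Beta 12, Gamma 9.
At 25 seats: Alpha 2, Beta 13, Gamma 10.
Alpha drops from 3 to 2.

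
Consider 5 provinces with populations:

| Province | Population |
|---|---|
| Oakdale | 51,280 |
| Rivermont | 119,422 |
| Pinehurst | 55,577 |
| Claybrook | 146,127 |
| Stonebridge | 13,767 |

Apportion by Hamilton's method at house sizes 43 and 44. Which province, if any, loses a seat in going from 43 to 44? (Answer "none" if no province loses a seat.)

Stonebridge

At 43 seats: Oakdale 6, Rivermont 13, Pinehurst 6, Claybrook 16, Stonebridge 2.
At 44 seats: Oakdale 6, Rivermont 14, Pinehurst 6, Claybrook 17, Stonebridge 1.
Stonebridge drops from 2 to 1.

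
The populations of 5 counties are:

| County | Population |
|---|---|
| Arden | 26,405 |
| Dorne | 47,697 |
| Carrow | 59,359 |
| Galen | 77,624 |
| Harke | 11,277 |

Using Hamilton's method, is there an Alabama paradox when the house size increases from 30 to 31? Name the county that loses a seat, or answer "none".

Harke

At 30 seats: Arden 4, Dorne 6, Carrow 8, Galen 10, Harke 2.
At 31 seats: Arden 4, Dorne 7, Carrow 8, Galen 11, Harke 1.
Harke drops from 2 to 1.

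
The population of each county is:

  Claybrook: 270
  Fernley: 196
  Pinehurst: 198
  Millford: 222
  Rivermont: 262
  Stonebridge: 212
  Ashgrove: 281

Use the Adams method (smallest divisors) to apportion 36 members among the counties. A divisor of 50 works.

Claybrook=6, Fernley=4, Pinehurst=4, Millford=5, Rivermont=6, Stonebridge=5, Ashgrove=6

With modified divisor 50: modified quotas Claybrook 5.400, Fernley 3.920, Pinehurst 3.960, Millford 4.440, Rivermont 5.240, Stonebridge 4.240, Ashgrove 5.620.
Rounding up: Claybrook 6, Fernley 4, Pinehurst 4, Millford 5, Rivermont 6, Stonebridge 5, Ashgrove 6 (total 36).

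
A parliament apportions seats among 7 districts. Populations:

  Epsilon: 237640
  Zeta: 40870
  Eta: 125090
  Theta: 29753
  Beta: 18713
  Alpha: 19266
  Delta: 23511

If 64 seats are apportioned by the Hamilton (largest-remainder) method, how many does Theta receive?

Total 494843; standard divisor 494843/64 ≈ 7731.922.
Standard quotas: Epsilon 30.7349, Zeta 5.2859, Eta 16.1784, Theta 3.8481, Beta 2.4202, Alpha 2.4917, Delta 3.0408.
Lower quotas: Epsilon 30, Zeta 5, Eta 16, Theta 3, Beta 2, Alpha 2, Delta 3 (sum 61, leaving 3 seats).
Remainders in descending order: Theta 0.8481, Epsilon 0.7349, Alpha 0.4917, Beta 0.4202, Zeta 0.2859, Eta 0.1784, Delta 0.0408.
Largest remainders: Theta, Epsilon, Alpha receive the extra seats.
Theta receives 4.

4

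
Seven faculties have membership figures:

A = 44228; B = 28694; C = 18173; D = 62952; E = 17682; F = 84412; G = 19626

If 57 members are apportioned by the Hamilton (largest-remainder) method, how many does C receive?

4

Standard divisor: 275767 ÷ 57 ≈ 4838.018.
Standard quotas: A 9.1418, B 5.9309, C 3.7563, D 13.0119, E 3.6548, F 17.4476, G 4.0566.
Lower quotas: A 9, B 5, C 3, D 13, E 3, F 17, G 4 (sum 54, leaving 3 seats).
Remainders in descending order: B 0.9309, C 0.7563, E 0.6548, F 0.4476, A 0.1418, G 0.0566, D 0.0119.
The surplus seats go to B, C, E.
C receives 4.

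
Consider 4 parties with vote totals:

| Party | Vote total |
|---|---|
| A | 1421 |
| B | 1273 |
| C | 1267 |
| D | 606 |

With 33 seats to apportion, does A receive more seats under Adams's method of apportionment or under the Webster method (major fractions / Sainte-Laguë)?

Webster

Adams: A 10, B 9, C 9, D 5.
Webster: A 11, B 9, C 9, D 4.
A gets 10 under Adams and 11 under Webster.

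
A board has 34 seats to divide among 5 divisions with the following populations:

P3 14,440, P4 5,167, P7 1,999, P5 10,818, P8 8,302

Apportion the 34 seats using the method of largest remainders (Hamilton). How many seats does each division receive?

P3 12, P4 4, P7 2, P5 9, P8 7

The standard divisor is 40726/34 ≈ 1197.824.
Standard quotas: P3 12.0552, P4 4.3137, P7 1.6689, P5 9.0314, P8 6.9309.
Lower quotas: P3 12, P4 4, P7 1, P5 9, P8 6 (sum 32, leaving 2 seats).
Remainders in descending order: P8 0.9309, P7 0.6689, P4 0.3137, P3 0.0552, P5 0.0314.
Largest remainders: P8, P7 receive the extra seats.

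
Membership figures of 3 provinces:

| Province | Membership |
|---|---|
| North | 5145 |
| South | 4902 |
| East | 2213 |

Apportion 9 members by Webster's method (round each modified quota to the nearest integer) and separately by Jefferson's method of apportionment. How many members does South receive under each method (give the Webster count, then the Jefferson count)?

Webster: North 4, South 3, East 2.
Jefferson: North 4, South 4, East 1.
South gets 3 under Webster and 4 under Jefferson.

3 and 4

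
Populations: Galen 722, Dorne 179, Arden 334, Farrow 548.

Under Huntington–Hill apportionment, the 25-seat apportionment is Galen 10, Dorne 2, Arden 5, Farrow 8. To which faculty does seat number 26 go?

Dorne

Priority for the next seat is population ÷ (√(s·(s+1))).
Priorities: Galen 68.840, Dorne 73.076, Arden 60.980, Farrow 64.582.
Highest priority: Dorne.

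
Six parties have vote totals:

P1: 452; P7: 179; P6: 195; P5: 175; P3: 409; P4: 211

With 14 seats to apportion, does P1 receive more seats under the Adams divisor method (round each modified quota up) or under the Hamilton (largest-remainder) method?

Hamilton

Adams: P1 3, P7 2, P6 2, P5 2, P3 3, P4 2.
Hamilton: P1 4, P7 2, P6 2, P5 1, P3 3, P4 2.
P1 gets 3 under Adams and 4 under Hamilton.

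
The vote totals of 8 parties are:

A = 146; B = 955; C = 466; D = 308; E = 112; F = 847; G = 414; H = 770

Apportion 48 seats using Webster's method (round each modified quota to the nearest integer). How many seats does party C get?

Standard divisor 4018/48 ≈ 83.708; standard quotas: A 1.744, B 11.409, C 5.567, D 3.679, E 1.338, F 10.118, G 4.946, H 9.199.
Rounding to the nearest integer gives A 2, B 11, C 6, D 4, E 1, F 10, G 5, H 9 — total 48, matching the house size, so no adjustment is needed.
C receives 6.

6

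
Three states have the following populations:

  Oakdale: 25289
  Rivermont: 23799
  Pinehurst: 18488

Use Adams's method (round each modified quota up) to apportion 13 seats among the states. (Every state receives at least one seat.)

Standard divisor 67576/13 ≈ 5198.154; standard quotas: Oakdale 4.865, Rivermont 4.578, Pinehurst 3.557.
Rounding up gives 5, 5, 4 = 14 seats, so the divisor must be adjusted.
With modified divisor 6100: modified quotas Oakdale 4.146, Rivermont 3.901, Pinehurst 3.031.
Rounding up: Oakdale 5, Rivermont 4, Pinehurst 4 (total 13).

Oakdale 5, Rivermont 4, Pinehurst 4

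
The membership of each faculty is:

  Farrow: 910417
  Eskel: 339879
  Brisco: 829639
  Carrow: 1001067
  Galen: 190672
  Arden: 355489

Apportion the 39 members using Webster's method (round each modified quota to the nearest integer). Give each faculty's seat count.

Farrow 10, Eskel 4, Brisco 9, Carrow 10, Galen 2, Arden 4

Standard divisor 3627163/39 ≈ 93004.179; standard quotas: Farrow 9.789, Eskel 3.654, Brisco 8.920, Carrow 10.764, Galen 2.050, Arden 3.822.
Rounding to the nearest integer gives 10, 4, 9, 11, 2, 4 = 40 seats, so the divisor must be adjusted.
With modified divisor 95600: modified quotas Farrow 9.523, Eskel 3.555, Brisco 8.678, Carrow 10.471, Galen 1.994, Arden 3.719.
Rounding to the nearest integer: Farrow 10, Eskel 4, Brisco 9, Carrow 10, Galen 2, Arden 4 (total 39).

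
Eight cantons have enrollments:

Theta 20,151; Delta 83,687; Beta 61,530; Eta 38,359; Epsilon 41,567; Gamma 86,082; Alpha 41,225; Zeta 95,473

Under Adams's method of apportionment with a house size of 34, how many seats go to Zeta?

7

Standard divisor 468074/34 ≈ 13766.882; standard quotas: Theta 1.464, Delta 6.079, Beta 4.469, Eta 2.786, Epsilon 3.019, Gamma 6.253, Alpha 2.995, Zeta 6.935.
Rounding up gives 2, 7, 5, 3, 4, 7, 3, 7 = 38 seats, so the divisor must be adjusted.
With modified divisor 15600: modified quotas Theta 1.292, Delta 5.365, Beta 3.944, Eta 2.459, Epsilon 2.665, Gamma 5.518, Alpha 2.643, Zeta 6.120.
Rounding up: Theta 2, Delta 6, Beta 4, Eta 3, Epsilon 3, Gamma 6, Alpha 3, Zeta 7 (total 34).
Zeta receives 7.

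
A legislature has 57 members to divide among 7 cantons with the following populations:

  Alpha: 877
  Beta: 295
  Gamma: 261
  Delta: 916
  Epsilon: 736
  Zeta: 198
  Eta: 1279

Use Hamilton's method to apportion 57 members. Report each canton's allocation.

Alpha: 11, Beta: 4, Gamma: 3, Delta: 11, Epsilon: 9, Zeta: 3, Eta: 16

The standard divisor is 4562/57 ≈ 80.035.
Standard quotas: Alpha 10.958, Beta 3.686, Gamma 3.261, Delta 11.445, Epsilon 9.196, Zeta 2.474, Eta 15.980.
Lower quotas: Alpha 10, Beta 3, Gamma 3, Delta 11, Epsilon 9, Zeta 2, Eta 15 (sum 53, leaving 4 seats).
Remainders in descending order: Eta 0.980, Alpha 0.958, Beta 0.686, Zeta 0.474, Delta 0.445, Gamma 0.261, Epsilon 0.196.
Largest remainders: Eta, Alpha, Beta, Zeta receive the extra seats.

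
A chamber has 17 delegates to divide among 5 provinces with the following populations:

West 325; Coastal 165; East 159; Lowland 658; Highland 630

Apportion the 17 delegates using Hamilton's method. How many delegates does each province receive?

The standard divisor is 1937/17 ≈ 113.941.
Standard quotas: West 2.852, Coastal 1.448, East 1.395, Lowland 5.775, Highland 5.529.
Lower quotas: West 2, Coastal 1, East 1, Lowland 5, Highland 5 (sum 14, leaving 3 seats).
Remainders in descending order: West 0.852, Lowland 0.775, Highland 0.529, Coastal 0.448, East 0.395.
The surplus seats go to West, Lowland, Highland.

West: 3, Coastal: 1, East: 1, Lowland: 6, Highland: 6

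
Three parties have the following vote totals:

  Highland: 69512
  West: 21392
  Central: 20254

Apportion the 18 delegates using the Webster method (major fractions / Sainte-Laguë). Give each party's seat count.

Highland 11, West 4, Central 3

Standard divisor 111158/18 ≈ 6175.444; standard quotas: Highland 11.256, West 3.464, Central 3.280.
Rounding to the nearest integer gives 11, 3, 3 = 17 seats, so the divisor must be adjusted.
With modified divisor 6064.77: modified quotas Highland 11.462, West 3.527, Central 3.340.
Rounding to the nearest integer: Highland 11, West 4, Central 3 (total 18).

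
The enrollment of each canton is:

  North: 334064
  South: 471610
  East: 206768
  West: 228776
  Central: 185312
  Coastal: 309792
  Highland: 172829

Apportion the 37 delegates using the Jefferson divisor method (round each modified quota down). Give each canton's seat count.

Standard divisor 1909151/37 ≈ 51598.676; standard quotas: North 6.474, South 9.140, East 4.007, West 4.434, Central 3.591, Coastal 6.004, Highland 3.349.
Rounding down gives 6, 9, 4, 4, 3, 6, 3 = 35 seats, so the divisor must be adjusted.
With modified divisor 46700: modified quotas North 7.153, South 10.099, East 4.428, West 4.899, Central 3.968, Coastal 6.634, Highland 3.701.
Rounding down: North 7, South 10, East 4, West 4, Central 3, Coastal 6, Highland 3 (total 37).

North 7; South 10; East 4; West 4; Central 3; Coastal 6; Highland 3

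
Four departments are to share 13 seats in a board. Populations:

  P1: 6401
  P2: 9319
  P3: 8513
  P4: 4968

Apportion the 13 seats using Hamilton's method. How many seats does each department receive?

P1 3, P2 4, P3 4, P4 2

The standard divisor is 29201/13 ≈ 2246.231.
Standard quotas: P1 2.8497, P2 4.1487, P3 3.7899, P4 2.2117.
Lower quotas: P1 2, P2 4, P3 3, P4 2 (sum 11, leaving 2 seats).
Remainders in descending order: P1 0.8497, P3 0.7899, P4 0.2117, P2 0.1487.
The surplus seats go to P1, P3.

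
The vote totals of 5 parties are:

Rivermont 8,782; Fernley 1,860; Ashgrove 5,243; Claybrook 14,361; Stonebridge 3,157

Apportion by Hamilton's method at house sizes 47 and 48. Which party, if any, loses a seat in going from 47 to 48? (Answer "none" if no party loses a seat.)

Stonebridge

At 47 seats: Rivermont 12, Fernley 3, Ashgrove 7, Claybrook 20, Stonebridge 5.
At 48 seats: Rivermont 13, Fernley 3, Ashgrove 7, Claybrook 21, Stonebridge 4.
Stonebridge drops from 5 to 4.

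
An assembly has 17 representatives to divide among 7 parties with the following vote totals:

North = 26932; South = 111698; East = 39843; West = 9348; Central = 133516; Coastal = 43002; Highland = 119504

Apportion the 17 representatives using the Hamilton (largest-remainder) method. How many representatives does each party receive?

The standard divisor is 483843/17 ≈ 28461.353.
Standard quotas: North 0.9463, South 3.9245, East 1.3999, West 0.3284, Central 4.6911, Coastal 1.5109, Highland 4.1988.
Lower quotas: North 0, South 3, East 1, West 0, Central 4, Coastal 1, Highland 4 (sum 13, leaving 4 seats).
Remainders in descending order: North 0.9463, South 0.9245, Central 0.6911, Coastal 0.5109, East 0.3999, West 0.3284, Highland 0.1988.
The surplus seats go to North, South, Central, Coastal.

North=1; South=4; East=1; West=0; Central=5; Coastal=2; Highland=4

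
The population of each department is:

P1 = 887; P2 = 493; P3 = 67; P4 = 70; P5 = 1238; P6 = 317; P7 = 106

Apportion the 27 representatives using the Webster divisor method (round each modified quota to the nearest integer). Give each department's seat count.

P1 7, P2 4, P3 1, P4 1, P5 10, P6 3, P7 1

Standard divisor 3178/27 ≈ 117.704; standard quotas: P1 7.536, P2 4.188, P3 0.569, P4 0.595, P5 10.518, P6 2.693, P7 0.901.
Rounding to the nearest integer gives 8, 4, 1, 1, 11, 3, 1 = 29 seats, so the divisor must be adjusted.
With modified divisor 120: modified quotas P1 7.392, P2 4.108, P3 0.558, P4 0.583, P5 10.317, P6 2.642, P7 0.883.
Rounding to the nearest integer: P1 7, P2 4, P3 1, P4 1, P5 10, P6 3, P7 1 (total 27).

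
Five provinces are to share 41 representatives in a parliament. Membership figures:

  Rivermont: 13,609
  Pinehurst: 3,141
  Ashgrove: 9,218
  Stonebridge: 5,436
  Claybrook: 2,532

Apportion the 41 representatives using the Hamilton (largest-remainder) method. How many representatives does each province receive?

Rivermont=16; Pinehurst=4; Ashgrove=11; Stonebridge=7; Claybrook=3

Standard divisor: 33936 ÷ 41 ≈ 827.707.
Standard quotas: Rivermont 16.4418, Pinehurst 3.7948, Ashgrove 11.1368, Stonebridge 6.5675, Claybrook 3.0591.
Lower quotas: Rivermont 16, Pinehurst 3, Ashgrove 11, Stonebridge 6, Claybrook 3 (sum 39, leaving 2 seats).
Remainders in descending order: Pinehurst 0.7948, Stonebridge 0.5675, Rivermont 0.4418, Ashgrove 0.1368, Claybrook 0.0591.
The surplus seats go to Pinehurst, Stonebridge.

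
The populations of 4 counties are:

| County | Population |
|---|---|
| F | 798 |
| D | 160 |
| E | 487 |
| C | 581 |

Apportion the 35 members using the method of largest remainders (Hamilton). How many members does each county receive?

F=14, D=3, E=8, C=10

Standard divisor: 2026 ÷ 35 ≈ 57.886.
Standard quotas: F 13.786, D 2.764, E 8.413, C 10.037.
Lower quotas: F 13, D 2, E 8, C 10 (sum 33, leaving 2 seats).
Remainders in descending order: F 0.786, D 0.764, E 0.413, C 0.037.
The surplus seats go to F, D.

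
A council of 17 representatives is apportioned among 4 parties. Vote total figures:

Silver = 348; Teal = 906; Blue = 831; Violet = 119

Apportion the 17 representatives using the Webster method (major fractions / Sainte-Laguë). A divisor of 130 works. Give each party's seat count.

Silver 3, Teal 7, Blue 6, Violet 1

With modified divisor 130: modified quotas Silver 2.677, Teal 6.969, Blue 6.392, Violet 0.915.
Rounding to the nearest integer: Silver 3, Teal 7, Blue 6, Violet 1 (total 17).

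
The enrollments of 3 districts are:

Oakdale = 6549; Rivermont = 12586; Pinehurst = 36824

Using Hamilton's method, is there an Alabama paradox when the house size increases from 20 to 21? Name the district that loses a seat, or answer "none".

At 20 seats: Oakdale 2, Rivermont 5, Pinehurst 13.
At 21 seats: Oakdale 2, Rivermont 5, Pinehurst 14.
No district's allocation decreased.

none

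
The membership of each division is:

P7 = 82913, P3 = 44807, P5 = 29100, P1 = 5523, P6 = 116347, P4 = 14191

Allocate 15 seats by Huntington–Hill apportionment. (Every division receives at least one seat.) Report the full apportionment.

P7: 4, P3: 2, P5: 1, P1: 1, P6: 6, P4: 1

With divisor 20909: modified quotas P7 3.965, P3 2.143, P5 1.392, P1 0.264, P6 5.564, P4 0.679.
Geometric-mean thresholds: P7 √(3·4)=3.464, P3 √(2·3)=2.449, P5 √(1·2)=1.414, P1 (min 1), P6 √(5·6)=5.477, P4 (min 1).
Each quota rounded against its threshold gives P7 4, P3 2, P5 1, P1 1, P6 6, P4 1 (total 15).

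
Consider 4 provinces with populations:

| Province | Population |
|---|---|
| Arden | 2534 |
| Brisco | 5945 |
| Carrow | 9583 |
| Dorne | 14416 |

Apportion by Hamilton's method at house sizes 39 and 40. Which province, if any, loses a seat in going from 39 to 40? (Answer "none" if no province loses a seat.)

none

At 39 seats: Arden 3, Brisco 7, Carrow 12, Dorne 17.
At 40 seats: Arden 3, Brisco 7, Carrow 12, Dorne 18.
No province's allocation decreased.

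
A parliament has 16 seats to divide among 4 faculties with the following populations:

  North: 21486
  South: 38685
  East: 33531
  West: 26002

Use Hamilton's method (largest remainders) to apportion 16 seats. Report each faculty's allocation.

North 3; South 5; East 5; West 3

Total 119704; standard divisor 119704/16 ≈ 7481.5.
Standard quotas: North 2.8719, South 5.1708, East 4.4819, West 3.4755.
Lower quotas: North 2, South 5, East 4, West 3 (sum 14, leaving 2 seats).
Remainders in descending order: North 0.8719, East 0.4819, West 0.4755, South 0.1708.
Largest remainders: North, East receive the extra seats.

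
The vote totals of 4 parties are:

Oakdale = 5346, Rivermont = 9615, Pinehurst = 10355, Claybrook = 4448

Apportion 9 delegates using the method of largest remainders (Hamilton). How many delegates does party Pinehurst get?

3

The standard divisor is 29764/9 ≈ 3307.111.
Standard quotas: Oakdale 1.6165, Rivermont 2.9074, Pinehurst 3.1311, Claybrook 1.3450.
Lower quotas: Oakdale 1, Rivermont 2, Pinehurst 3, Claybrook 1 (sum 7, leaving 2 seats).
Remainders in descending order: Rivermont 0.9074, Oakdale 0.6165, Claybrook 0.3450, Pinehurst 0.1311.
The surplus seats go to Rivermont, Oakdale.
Pinehurst receives 3.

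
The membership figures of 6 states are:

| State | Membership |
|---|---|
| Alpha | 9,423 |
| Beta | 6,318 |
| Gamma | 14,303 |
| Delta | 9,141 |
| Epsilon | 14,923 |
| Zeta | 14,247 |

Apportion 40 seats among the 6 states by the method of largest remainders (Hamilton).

Standard divisor: 68355 ÷ 40 ≈ 1708.875.
Standard quotas: Alpha 5.5142, Beta 3.6972, Gamma 8.3698, Delta 5.3491, Epsilon 8.7326, Zeta 8.3371.
Lower quotas: Alpha 5, Beta 3, Gamma 8, Delta 5, Epsilon 8, Zeta 8 (sum 37, leaving 3 seats).
Remainders in descending order: Epsilon 0.7326, Beta 0.6972, Alpha 0.5142, Gamma 0.3698, Delta 0.3491, Zeta 0.3371.
The surplus seats go to Epsilon, Beta, Alpha.

Alpha 6; Beta 4; Gamma 8; Delta 5; Epsilon 9; Zeta 8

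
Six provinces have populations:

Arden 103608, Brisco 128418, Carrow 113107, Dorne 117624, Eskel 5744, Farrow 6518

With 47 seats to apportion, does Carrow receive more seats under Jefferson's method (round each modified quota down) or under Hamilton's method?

Jefferson: Arden 10, Brisco 13, Carrow 12, Dorne 12, Eskel 0, Farrow 0.
Hamilton: Arden 10, Brisco 13, Carrow 11, Dorne 12, Eskel 0, Farrow 1.
Carrow gets 12 under Jefferson and 11 under Hamilton.

Jefferson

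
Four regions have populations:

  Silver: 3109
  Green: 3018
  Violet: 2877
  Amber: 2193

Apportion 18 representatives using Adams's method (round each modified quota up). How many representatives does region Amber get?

4

Standard divisor 11197/18 ≈ 622.056; standard quotas: Silver 4.998, Green 4.852, Violet 4.625, Amber 3.525.
Rounding up gives 5, 5, 5, 4 = 19 seats, so the divisor must be adjusted.
With modified divisor 725: modified quotas Silver 4.288, Green 4.163, Violet 3.968, Amber 3.025.
Rounding up: Silver 5, Green 5, Violet 4, Amber 4 (total 18).
Amber receives 4.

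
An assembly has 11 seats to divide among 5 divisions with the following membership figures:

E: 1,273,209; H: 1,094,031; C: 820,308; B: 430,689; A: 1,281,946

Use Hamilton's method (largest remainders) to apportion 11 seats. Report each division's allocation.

Standard divisor: 4900183 ÷ 11 ≈ 445471.182.
Standard quotas: E 2.8581, H 2.4559, C 1.8414, B 0.9668, A 2.8777.
Lower quotas: E 2, H 2, C 1, B 0, A 2 (sum 7, leaving 4 seats).
Remainders in descending order: B 0.9668, A 0.8777, E 0.8581, C 0.8414, H 0.4559.
The surplus seats go to B, A, E, C.

E=3; H=2; C=2; B=1; A=3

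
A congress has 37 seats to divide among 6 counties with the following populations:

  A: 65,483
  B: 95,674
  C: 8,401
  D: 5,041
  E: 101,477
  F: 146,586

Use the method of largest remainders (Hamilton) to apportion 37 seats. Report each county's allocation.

Total 422662; standard divisor 422662/37 ≈ 11423.297.
Standard quotas: A 5.7324, B 8.3753, C 0.7354, D 0.4413, E 8.8833, F 12.8322.
Lower quotas: A 5, B 8, C 0, D 0, E 8, F 12 (sum 33, leaving 4 seats).
Remainders in descending order: E 0.8833, F 0.8322, C 0.7354, A 0.7324, D 0.4413, B 0.3753.
Largest remainders: E, F, C, A receive the extra seats.

A: 6; B: 8; C: 1; D: 0; E: 9; F: 13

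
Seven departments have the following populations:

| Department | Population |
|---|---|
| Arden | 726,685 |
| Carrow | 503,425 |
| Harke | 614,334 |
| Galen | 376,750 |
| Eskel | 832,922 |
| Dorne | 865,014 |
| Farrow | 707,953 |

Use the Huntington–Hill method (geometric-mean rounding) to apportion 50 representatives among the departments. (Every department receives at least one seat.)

Arden: 8, Carrow: 5, Harke: 7, Galen: 4, Eskel: 9, Dorne: 9, Farrow: 8

With divisor 93258: modified quotas Arden 7.792, Carrow 5.398, Harke 6.587, Galen 4.040, Eskel 8.931, Dorne 9.275, Farrow 7.591.
Geometric-mean thresholds: Arden √(7·8)=7.483, Carrow √(5·6)=5.477, Harke √(6·7)=6.481, Galen √(4·5)=4.472, Eskel √(8·9)=8.485, Dorne √(9·10)=9.487, Farrow √(7·8)=7.483.
Each quota rounded against its threshold gives Arden 8, Carrow 5, Harke 7, Galen 4, Eskel 9, Dorne 9, Farrow 8 (total 50).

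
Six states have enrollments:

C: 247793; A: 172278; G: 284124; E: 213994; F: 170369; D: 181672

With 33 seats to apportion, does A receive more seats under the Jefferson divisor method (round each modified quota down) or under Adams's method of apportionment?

Adams

Jefferson: C 6, A 4, G 8, E 6, F 4, D 5.
Adams: C 6, A 5, G 7, E 6, F 4, D 5.
A gets 4 under Jefferson and 5 under Adams.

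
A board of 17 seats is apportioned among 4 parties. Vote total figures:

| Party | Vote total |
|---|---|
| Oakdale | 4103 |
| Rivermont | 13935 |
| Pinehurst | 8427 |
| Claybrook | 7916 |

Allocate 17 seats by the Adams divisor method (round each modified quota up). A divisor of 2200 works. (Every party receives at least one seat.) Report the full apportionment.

Oakdale 2, Rivermont 7, Pinehurst 4, Claybrook 4

With modified divisor 2200: modified quotas Oakdale 1.865, Rivermont 6.334, Pinehurst 3.830, Claybrook 3.598.
Rounding up: Oakdale 2, Rivermont 7, Pinehurst 4, Claybrook 4 (total 17).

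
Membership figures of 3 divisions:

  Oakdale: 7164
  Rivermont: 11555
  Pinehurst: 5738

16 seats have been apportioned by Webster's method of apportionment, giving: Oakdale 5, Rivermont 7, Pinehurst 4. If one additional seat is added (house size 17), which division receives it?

Rivermont

Priority for the next seat is population ÷ (current seats + 0.5).
Priorities: Oakdale 1302.545, Rivermont 1540.667, Pinehurst 1275.111.
Highest priority: Rivermont.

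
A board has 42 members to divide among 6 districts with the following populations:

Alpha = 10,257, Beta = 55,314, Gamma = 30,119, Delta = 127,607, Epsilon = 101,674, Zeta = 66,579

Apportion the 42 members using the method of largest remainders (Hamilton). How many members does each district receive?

The standard divisor is 391550/42 ≈ 9322.619.
Standard quotas: Alpha 1.1002, Beta 5.9333, Gamma 3.2307, Delta 13.6879, Epsilon 10.9062, Zeta 7.1417.
Lower quotas: Alpha 1, Beta 5, Gamma 3, Delta 13, Epsilon 10, Zeta 7 (sum 39, leaving 3 seats).
Remainders in descending order: Beta 0.9333, Epsilon 0.9062, Delta 0.6879, Gamma 0.2307, Zeta 0.1417, Alpha 0.1002.
Largest remainders: Beta, Epsilon, Delta receive the extra seats.

Alpha 1, Beta 6, Gamma 3, Delta 14, Epsilon 11, Zeta 7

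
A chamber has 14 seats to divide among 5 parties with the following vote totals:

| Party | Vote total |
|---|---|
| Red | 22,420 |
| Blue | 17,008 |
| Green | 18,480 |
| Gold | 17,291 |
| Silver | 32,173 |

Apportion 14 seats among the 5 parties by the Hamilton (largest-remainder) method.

The standard divisor is 107372/14 ≈ 7669.429.
Standard quotas: Red 2.9233, Blue 2.2176, Green 2.4096, Gold 2.2545, Silver 4.1950.
Lower quotas: Red 2, Blue 2, Green 2, Gold 2, Silver 4 (sum 12, leaving 2 seats).
Remainders in descending order: Red 0.9233, Green 0.4096, Gold 0.2545, Blue 0.2176, Silver 0.1950.
Largest remainders: Red, Green receive the extra seats.

Red: 3; Blue: 2; Green: 3; Gold: 2; Silver: 4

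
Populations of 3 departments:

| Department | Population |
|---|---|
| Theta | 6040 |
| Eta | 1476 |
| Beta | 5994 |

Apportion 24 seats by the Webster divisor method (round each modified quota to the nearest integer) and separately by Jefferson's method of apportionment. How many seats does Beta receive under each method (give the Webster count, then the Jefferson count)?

Webster: Theta 11, Eta 3, Beta 10.
Jefferson: Theta 11, Eta 2, Beta 11.
Beta gets 10 under Webster and 11 under Jefferson.

10 and 11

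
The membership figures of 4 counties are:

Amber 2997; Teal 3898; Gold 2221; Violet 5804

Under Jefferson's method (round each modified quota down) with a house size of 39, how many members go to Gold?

Standard divisor 14920/39 ≈ 382.564; standard quotas: Amber 7.834, Teal 10.189, Gold 5.806, Violet 15.171.
Rounding down gives 7, 10, 5, 15 = 37 seats, so the divisor must be adjusted.
With modified divisor 366: modified quotas Amber 8.189, Teal 10.650, Gold 6.068, Violet 15.858.
Rounding down: Amber 8, Teal 10, Gold 6, Violet 15 (total 39).
Gold receives 6.

6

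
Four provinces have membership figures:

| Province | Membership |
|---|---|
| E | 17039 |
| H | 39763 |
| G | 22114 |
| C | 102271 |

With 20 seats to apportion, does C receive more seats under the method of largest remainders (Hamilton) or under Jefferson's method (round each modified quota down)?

Jefferson

Hamilton: E 2, H 4, G 3, C 11.
Jefferson: E 2, H 4, G 2, C 12.
C gets 11 under Hamilton and 12 under Jefferson.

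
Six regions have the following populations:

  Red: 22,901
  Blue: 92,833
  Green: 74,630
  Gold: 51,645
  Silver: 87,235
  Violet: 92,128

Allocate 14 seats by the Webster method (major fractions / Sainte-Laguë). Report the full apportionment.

Standard divisor 421372/14 ≈ 30098; standard quotas: Red 0.761, Blue 3.084, Green 2.480, Gold 1.716, Silver 2.898, Violet 3.061.
Rounding to the nearest integer gives Red 1, Blue 3, Green 2, Gold 2, Silver 3, Violet 3 — total 14, matching the house size, so no adjustment is needed.

Red 1, Blue 3, Green 2, Gold 2, Silver 3, Violet 3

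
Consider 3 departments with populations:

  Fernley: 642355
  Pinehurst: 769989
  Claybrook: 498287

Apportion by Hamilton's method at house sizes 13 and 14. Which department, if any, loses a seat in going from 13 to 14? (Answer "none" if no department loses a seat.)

At 13 seats: Fernley 4, Pinehurst 5, Claybrook 4.
At 14 seats: Fernley 5, Pinehurst 5, Claybrook 4.
No department's allocation decreased.

none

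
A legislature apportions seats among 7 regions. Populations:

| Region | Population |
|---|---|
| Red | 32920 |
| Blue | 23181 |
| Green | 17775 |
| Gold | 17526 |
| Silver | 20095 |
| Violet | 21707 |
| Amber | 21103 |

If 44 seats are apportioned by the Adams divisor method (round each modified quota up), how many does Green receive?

Standard divisor 154307/44 ≈ 3506.977; standard quotas: Red 9.387, Blue 6.610, Green 5.068, Gold 4.997, Silver 5.730, Violet 6.190, Amber 6.017.
Rounding up gives 10, 7, 6, 5, 6, 7, 7 = 48 seats, so the divisor must be adjusted.
With modified divisor 3800: modified quotas Red 8.663, Blue 6.100, Green 4.678, Gold 4.612, Silver 5.288, Violet 5.712, Amber 5.553.
Rounding up: Red 9, Blue 7, Green 5, Gold 5, Silver 6, Violet 6, Amber 6 (total 44).
Green receives 5.

5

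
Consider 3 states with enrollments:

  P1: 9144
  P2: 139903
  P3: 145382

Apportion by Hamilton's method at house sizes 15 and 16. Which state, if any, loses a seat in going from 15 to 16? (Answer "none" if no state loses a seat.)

P1

At 15 seats: P1 1, P2 7, P3 7.
At 16 seats: P1 0, P2 8, P3 8.
P1 drops from 1 to 0.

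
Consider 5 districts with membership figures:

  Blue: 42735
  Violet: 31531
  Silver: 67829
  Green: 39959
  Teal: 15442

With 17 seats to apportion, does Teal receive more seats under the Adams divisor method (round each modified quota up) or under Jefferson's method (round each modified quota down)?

Adams

Adams: Blue 4, Violet 3, Silver 5, Green 3, Teal 2.
Jefferson: Blue 4, Violet 3, Silver 6, Green 3, Teal 1.
Teal gets 2 under Adams and 1 under Jefferson.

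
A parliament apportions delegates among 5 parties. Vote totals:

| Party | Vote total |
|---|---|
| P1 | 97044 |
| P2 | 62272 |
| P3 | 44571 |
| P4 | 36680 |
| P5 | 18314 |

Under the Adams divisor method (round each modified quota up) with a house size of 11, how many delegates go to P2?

Standard divisor 258881/11 ≈ 23534.636; standard quotas: P1 4.123, P2 2.646, P3 1.894, P4 1.559, P5 0.778.
Rounding up gives 5, 3, 2, 2, 1 = 13 seats, so the divisor must be adjusted.
With modified divisor 31700: modified quotas P1 3.061, P2 1.964, P3 1.406, P4 1.157, P5 0.578.
Rounding up: P1 4, P2 2, P3 2, P4 2, P5 1 (total 11).
P2 receives 2.

2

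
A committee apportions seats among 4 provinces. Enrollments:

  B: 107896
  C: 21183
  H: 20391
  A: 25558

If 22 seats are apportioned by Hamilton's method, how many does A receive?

3

Standard divisor: 175028 ÷ 22 ≈ 7955.818.
Standard quotas: B 13.5619, C 2.6626, H 2.5630, A 3.2125.
Lower quotas: B 13, C 2, H 2, A 3 (sum 20, leaving 2 seats).
Remainders in descending order: C 0.6626, H 0.5630, B 0.5619, A 0.2125.
Largest remainders: C, H receive the extra seats.
A receives 3.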